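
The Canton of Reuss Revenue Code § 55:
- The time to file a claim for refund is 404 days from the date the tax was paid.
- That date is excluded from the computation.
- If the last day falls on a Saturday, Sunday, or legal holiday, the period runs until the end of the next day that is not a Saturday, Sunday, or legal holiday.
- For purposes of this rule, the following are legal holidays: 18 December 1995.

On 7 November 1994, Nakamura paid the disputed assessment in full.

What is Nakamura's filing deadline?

December 19, 1995

404 days after 7 November 1994 is December 16, 1995.
December 16, 1995 is Saturday; December 17, 1995 is Sunday; December 18, 1995 is a listed holiday. The next qualifying day is December 19, 1995.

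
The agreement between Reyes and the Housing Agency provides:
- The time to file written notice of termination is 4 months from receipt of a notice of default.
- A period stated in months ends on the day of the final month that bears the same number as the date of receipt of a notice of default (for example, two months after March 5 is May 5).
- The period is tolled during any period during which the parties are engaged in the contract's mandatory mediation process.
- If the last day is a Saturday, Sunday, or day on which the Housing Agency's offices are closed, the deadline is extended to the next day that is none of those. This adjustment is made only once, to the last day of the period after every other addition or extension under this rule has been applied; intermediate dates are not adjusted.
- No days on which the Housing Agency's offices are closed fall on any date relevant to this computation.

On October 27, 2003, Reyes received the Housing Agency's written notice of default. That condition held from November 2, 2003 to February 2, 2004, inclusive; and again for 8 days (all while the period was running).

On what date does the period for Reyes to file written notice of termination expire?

4 months after October 27, 2003 is February 27, 2004.
From November 2, 2003 through February 2, 2004 inclusive is 93 days; tolling adds 93 days: February 27, 2004 + 93 days = May 30, 2004.
Tolling adds 8 days: May 30, 2004 + 8 days = June 7, 2004.
June 7, 2004 is a Monday and not a day on which the Housing Agency's offices are closed, so no extension applies.

June 7, 2004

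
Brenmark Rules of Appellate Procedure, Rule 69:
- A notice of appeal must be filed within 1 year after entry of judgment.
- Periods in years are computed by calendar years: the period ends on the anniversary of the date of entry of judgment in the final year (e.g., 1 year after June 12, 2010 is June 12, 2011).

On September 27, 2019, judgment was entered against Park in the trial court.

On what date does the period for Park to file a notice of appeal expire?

September 27, 2020

1 year after September 27, 2019 is September 27, 2020.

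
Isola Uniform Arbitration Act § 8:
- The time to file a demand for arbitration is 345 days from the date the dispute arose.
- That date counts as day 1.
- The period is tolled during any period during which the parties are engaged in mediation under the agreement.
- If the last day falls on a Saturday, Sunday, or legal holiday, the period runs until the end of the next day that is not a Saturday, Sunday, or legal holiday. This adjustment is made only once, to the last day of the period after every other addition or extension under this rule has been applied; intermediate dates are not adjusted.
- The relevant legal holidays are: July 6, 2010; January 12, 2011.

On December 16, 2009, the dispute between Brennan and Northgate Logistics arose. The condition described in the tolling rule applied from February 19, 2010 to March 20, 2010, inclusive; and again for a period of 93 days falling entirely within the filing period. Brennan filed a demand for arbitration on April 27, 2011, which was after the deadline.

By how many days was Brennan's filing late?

30 days

Counting December 16, 2009 as day 1, day 345 is November 25, 2010.
From February 19, 2010 through March 20, 2010 inclusive is 30 days; tolling adds 30 days: November 25, 2010 + 30 days = December 25, 2010.
Tolling adds 93 days: December 25, 2010 + 93 days = March 28, 2011.
March 28, 2011 is a Monday and not a legal holiday, so no extension applies.
The deadline is March 28, 2011; from March 28, 2011 to April 27, 2011 is 30 days.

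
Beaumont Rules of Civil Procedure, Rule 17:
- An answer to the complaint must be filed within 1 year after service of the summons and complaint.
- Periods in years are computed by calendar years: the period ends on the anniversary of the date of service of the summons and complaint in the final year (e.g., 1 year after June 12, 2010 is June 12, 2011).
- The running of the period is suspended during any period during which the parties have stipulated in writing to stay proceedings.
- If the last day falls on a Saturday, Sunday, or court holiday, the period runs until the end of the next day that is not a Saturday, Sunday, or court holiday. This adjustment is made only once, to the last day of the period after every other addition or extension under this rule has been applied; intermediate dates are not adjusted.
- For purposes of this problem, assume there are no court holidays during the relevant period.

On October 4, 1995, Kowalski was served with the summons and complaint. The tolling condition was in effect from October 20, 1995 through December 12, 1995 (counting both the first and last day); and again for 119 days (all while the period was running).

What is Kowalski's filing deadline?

March 26, 1997

1 year after October 4, 1995 is October 4, 1996.
From October 20, 1995 through December 12, 1995 inclusive is 54 days; tolling adds 54 days: October 4, 1996 + 54 days = November 27, 1996.
Tolling adds 119 days: November 27, 1996 + 119 days = March 26, 1997.
March 26, 1997 is a Wednesday and not a court holiday, so no extension applies.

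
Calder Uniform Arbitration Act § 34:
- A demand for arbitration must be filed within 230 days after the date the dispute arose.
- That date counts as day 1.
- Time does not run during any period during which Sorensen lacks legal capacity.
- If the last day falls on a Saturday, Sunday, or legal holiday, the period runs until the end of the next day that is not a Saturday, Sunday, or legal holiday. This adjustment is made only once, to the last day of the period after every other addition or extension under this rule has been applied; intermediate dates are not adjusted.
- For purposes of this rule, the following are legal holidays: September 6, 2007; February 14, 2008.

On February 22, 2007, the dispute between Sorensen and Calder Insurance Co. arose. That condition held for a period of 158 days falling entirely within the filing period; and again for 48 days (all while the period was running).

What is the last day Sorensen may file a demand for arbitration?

Counting February 22, 2007 as day 1, day 230 is October 9, 2007.
Tolling adds 158 days: October 9, 2007 + 158 days = March 15, 2008.
Tolling adds 48 days: March 15, 2008 + 48 days = May 2, 2008.
May 2, 2008 is a Friday and not a legal holiday, so no extension applies.

May 2, 2008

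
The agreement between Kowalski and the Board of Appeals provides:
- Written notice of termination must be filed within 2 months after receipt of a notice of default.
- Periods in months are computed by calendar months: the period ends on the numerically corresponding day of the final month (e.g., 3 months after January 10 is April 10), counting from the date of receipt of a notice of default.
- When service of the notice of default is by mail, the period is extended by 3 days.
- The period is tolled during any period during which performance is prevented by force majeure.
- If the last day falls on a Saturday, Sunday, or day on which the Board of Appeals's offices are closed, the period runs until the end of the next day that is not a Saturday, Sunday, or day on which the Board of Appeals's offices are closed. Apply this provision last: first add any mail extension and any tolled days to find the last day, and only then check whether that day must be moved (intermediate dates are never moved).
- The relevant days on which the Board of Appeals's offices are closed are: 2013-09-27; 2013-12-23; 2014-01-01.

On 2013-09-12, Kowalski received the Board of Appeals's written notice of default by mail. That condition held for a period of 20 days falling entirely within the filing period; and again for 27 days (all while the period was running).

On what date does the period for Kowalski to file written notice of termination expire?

January 2, 2014

2 months after 2013-09-12 is November 12, 2013.
Service was by mail, adding 3 days: November 12, 2013 + 3 days = November 15, 2013.
Tolling adds 20 days: November 15, 2013 + 20 days = December 5, 2013.
Tolling adds 27 days: December 5, 2013 + 27 days = January 1, 2014.
January 1, 2014 is a listed holiday. The next qualifying day is January 2, 2014.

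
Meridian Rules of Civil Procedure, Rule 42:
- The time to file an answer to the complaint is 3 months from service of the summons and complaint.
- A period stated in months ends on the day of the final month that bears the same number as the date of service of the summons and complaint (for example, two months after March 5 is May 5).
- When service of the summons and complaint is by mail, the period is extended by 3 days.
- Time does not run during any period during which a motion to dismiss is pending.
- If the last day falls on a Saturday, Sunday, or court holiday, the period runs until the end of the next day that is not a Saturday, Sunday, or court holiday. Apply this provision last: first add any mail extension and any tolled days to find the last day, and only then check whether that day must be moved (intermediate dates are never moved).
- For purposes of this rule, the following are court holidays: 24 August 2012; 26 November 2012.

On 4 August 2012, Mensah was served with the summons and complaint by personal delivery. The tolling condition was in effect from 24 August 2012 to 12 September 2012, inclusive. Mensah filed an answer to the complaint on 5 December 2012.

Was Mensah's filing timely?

No

3 months after 4 August 2012 is November 4, 2012.
Service was not by mail, so no mail extension applies.
From August 24, 2012 through September 12, 2012 inclusive is 20 days; tolling adds 20 days: November 4, 2012 + 20 days = November 24, 2012.
November 24, 2012 is Saturday; November 25, 2012 is Sunday; November 26, 2012 is a listed holiday. The next qualifying day is November 27, 2012.
The deadline is November 27, 2012; the filing on December 5, 2012 is after that date.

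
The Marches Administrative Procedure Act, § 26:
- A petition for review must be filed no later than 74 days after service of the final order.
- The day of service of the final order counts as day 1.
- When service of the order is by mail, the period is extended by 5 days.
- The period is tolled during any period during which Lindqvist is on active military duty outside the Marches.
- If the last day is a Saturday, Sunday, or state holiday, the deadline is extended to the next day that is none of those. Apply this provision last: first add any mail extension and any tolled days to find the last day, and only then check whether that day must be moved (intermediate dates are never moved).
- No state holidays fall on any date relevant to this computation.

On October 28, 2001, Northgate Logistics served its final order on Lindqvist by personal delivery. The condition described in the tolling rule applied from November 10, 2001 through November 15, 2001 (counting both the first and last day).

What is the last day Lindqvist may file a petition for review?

January 15, 2002

Counting October 28, 2001 as day 1, day 74 is January 9, 2002.
Service was not by mail, so no mail extension applies.
From November 10, 2001 through November 15, 2001 inclusive is 6 days; tolling adds 6 days: January 9, 2002 + 6 days = January 15, 2002.
January 15, 2002 is a Tuesday and not a state holiday, so no extension applies.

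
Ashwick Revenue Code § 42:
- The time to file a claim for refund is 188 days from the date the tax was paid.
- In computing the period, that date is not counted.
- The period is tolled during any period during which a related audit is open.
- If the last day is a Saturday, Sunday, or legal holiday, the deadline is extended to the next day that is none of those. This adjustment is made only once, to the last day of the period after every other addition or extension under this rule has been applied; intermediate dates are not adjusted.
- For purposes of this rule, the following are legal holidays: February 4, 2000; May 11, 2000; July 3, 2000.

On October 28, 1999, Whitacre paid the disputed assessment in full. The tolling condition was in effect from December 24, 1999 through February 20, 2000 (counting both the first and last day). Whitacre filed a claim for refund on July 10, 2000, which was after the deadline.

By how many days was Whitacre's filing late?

6 days

188 days after October 28, 1999 is May 3, 2000.
From December 24, 1999 through February 20, 2000 inclusive is 59 days; tolling adds 59 days: May 3, 2000 + 59 days = July 1, 2000.
July 1, 2000 is Saturday; July 2, 2000 is Sunday; July 3, 2000 is a listed holiday. The next qualifying day is July 4, 2000.
The deadline is July 4, 2000; from July 4, 2000 to July 10, 2000 is 6 days.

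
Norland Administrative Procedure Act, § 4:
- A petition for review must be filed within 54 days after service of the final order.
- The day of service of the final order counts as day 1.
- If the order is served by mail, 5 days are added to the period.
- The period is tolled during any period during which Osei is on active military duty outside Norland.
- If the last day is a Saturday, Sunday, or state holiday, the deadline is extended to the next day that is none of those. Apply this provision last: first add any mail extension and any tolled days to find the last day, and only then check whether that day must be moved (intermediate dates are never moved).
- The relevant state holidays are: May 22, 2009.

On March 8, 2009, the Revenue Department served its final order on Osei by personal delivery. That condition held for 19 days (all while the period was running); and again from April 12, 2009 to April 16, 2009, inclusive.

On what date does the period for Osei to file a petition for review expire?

Counting March 8, 2009 as day 1, day 54 is April 30, 2009.
Service was not by mail, so no mail extension applies.
Tolling adds 19 days: April 30, 2009 + 19 days = May 19, 2009.
From April 12, 2009 through April 16, 2009 inclusive is 5 days; tolling adds 5 days: May 19, 2009 + 5 days = May 24, 2009.
May 24, 2009 is Sunday. The next qualifying day is May 25, 2009.

May 25, 2009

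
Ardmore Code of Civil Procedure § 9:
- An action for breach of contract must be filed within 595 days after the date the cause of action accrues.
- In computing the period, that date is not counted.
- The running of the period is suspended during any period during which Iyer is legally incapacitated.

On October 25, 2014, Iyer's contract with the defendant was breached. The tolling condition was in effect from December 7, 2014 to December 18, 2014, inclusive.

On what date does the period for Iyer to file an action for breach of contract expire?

June 23, 2016

595 days after October 25, 2014 is June 11, 2016.
From December 7, 2014 through December 18, 2014 inclusive is 12 days; tolling adds 12 days: June 11, 2016 + 12 days = June 23, 2016.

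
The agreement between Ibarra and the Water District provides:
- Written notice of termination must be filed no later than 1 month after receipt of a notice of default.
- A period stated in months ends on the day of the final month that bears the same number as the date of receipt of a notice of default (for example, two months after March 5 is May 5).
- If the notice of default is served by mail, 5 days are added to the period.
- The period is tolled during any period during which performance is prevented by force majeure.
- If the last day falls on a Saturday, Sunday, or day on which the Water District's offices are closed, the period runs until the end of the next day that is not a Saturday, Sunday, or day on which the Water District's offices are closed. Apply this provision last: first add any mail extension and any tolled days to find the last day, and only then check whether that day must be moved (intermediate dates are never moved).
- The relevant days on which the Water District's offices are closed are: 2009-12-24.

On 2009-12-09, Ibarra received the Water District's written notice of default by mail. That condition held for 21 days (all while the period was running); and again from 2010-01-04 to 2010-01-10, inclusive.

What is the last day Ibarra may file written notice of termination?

1 month after 2009-12-09 is January 9, 2010.
Service was by mail, adding 5 days: January 9, 2010 + 5 days = January 14, 2010.
Tolling adds 21 days: January 14, 2010 + 21 days = February 4, 2010.
From January 4, 2010 through January 10, 2010 inclusive is 7 days; tolling adds 7 days: February 4, 2010 + 7 days = February 11, 2010.
February 11, 2010 is a Thursday and not a day on which the Water District's offices are closed, so no extension applies.

February 11, 2010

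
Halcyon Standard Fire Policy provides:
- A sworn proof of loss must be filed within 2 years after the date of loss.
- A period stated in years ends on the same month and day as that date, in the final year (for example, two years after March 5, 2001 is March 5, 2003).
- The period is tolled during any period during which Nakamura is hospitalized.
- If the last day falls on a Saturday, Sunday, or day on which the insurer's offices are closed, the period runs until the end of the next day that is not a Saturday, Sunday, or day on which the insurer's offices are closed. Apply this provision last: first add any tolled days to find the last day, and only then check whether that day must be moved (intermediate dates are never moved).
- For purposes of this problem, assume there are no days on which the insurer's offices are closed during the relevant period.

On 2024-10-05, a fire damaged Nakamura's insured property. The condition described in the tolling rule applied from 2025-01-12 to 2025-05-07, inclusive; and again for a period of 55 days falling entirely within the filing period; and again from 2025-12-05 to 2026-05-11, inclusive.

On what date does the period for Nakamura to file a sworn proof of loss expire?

August 30, 2027

2 years after 2024-10-05 is October 5, 2026.
From January 12, 2025 through May 7, 2025 inclusive is 116 days; tolling adds 116 days: October 5, 2026 + 116 days = January 29, 2027.
Tolling adds 55 days: January 29, 2027 + 55 days = March 25, 2027.
From December 5, 2025 through May 11, 2026 inclusive is 158 days; tolling adds 158 days: March 25, 2027 + 158 days = August 30, 2027.
August 30, 2027 is a Monday and not a day on which the insurer's offices are closed, so no extension applies.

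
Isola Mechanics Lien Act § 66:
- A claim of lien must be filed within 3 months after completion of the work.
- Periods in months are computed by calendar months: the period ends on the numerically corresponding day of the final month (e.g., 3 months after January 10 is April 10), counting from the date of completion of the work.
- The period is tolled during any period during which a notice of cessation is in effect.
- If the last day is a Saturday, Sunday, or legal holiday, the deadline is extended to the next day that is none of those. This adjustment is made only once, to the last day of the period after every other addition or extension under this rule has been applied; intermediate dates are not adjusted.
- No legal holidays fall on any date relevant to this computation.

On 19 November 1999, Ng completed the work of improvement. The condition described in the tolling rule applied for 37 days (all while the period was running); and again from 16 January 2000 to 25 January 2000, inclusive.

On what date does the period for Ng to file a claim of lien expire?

April 6, 2000

3 months after 19 November 1999 is February 19, 2000.
Tolling adds 37 days: February 19, 2000 + 37 days = March 27, 2000.
From January 16, 2000 through January 25, 2000 inclusive is 10 days; tolling adds 10 days: March 27, 2000 + 10 days = April 6, 2000.
April 6, 2000 is a Thursday and not a legal holiday, so no extension applies.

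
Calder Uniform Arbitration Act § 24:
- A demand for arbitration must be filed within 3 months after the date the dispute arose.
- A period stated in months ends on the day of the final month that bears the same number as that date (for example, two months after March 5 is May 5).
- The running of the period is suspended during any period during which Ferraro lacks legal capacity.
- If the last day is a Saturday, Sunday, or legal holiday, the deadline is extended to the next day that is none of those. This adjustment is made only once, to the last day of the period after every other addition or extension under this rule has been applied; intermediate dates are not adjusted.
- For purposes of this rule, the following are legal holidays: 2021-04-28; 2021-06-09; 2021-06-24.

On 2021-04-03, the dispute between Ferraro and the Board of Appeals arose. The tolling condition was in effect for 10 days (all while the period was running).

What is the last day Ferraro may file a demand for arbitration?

3 months after 2021-04-03 is July 3, 2021.
Tolling adds 10 days: July 3, 2021 + 10 days = July 13, 2021.
July 13, 2021 is a Tuesday and not a legal holiday, so no extension applies.

July 13, 2021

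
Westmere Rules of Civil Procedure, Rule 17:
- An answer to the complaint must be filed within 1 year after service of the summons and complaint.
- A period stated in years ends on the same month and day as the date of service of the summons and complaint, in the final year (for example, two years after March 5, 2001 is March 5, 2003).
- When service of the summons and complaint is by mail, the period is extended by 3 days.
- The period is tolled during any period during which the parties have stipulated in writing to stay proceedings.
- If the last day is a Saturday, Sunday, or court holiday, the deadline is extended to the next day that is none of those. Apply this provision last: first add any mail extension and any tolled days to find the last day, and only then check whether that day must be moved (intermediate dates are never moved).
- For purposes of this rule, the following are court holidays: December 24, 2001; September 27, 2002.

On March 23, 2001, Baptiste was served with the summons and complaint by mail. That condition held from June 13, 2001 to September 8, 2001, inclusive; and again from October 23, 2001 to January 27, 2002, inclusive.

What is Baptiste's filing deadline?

September 30, 2002

1 year after March 23, 2001 is March 23, 2002.
Service was by mail, adding 3 days: March 23, 2002 + 3 days = March 26, 2002.
From June 13, 2001 through September 8, 2001 inclusive is 88 days; tolling adds 88 days: March 26, 2002 + 88 days = June 22, 2002.
From October 23, 2001 through January 27, 2002 inclusive is 97 days; tolling adds 97 days: June 22, 2002 + 97 days = September 27, 2002.
September 27, 2002 is a listed holiday; September 28, 2002 is Saturday; September 29, 2002 is Sunday. The next qualifying day is September 30, 2002.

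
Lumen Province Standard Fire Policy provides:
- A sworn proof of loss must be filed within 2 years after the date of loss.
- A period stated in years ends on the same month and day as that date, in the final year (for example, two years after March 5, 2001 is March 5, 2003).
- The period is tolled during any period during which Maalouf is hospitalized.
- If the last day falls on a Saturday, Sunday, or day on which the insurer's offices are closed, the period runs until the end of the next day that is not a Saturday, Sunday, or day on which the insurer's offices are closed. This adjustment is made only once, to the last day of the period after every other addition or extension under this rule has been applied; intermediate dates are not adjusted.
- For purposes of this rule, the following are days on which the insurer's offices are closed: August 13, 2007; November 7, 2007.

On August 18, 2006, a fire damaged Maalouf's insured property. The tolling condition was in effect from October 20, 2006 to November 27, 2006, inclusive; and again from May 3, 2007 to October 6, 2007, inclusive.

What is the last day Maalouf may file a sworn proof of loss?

March 2, 2009

2 years after August 18, 2006 is August 18, 2008.
From October 20, 2006 through November 27, 2006 inclusive is 39 days; tolling adds 39 days: August 18, 2008 + 39 days = September 26, 2008.
From May 3, 2007 through October 6, 2007 inclusive is 157 days; tolling adds 157 days: September 26, 2008 + 157 days = March 2, 2009.
March 2, 2009 is a Monday and not a day on which the insurer's offices are closed, so no extension applies.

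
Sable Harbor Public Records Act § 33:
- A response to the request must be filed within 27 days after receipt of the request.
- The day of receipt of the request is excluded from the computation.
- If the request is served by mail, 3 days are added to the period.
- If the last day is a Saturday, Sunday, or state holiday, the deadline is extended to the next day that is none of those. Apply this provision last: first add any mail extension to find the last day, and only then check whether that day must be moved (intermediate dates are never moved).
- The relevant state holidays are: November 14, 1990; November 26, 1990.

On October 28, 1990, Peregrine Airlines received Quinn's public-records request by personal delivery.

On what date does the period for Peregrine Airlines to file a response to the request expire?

November 27, 1990

27 days after October 28, 1990 is November 24, 1990.
Service was not by mail, so no mail extension applies.
November 24, 1990 is Saturday; November 25, 1990 is Sunday; November 26, 1990 is a listed holiday. The next qualifying day is November 27, 1990.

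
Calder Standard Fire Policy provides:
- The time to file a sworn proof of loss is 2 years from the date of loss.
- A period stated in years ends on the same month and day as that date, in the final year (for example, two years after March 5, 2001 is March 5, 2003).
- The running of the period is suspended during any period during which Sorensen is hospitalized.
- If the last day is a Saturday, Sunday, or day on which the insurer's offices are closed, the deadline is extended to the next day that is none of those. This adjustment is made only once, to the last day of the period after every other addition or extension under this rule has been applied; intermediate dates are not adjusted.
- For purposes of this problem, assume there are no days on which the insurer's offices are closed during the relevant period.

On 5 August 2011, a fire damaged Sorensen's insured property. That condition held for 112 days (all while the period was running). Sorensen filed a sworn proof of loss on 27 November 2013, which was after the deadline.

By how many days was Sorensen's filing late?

2 days

2 years after 5 August 2011 is August 5, 2013.
Tolling adds 112 days: August 5, 2013 + 112 days = November 25, 2013.
November 25, 2013 is a Monday and not a day on which the insurer's offices are closed, so no extension applies.
The deadline is November 25, 2013; from November 25, 2013 to November 27, 2013 is 2 days.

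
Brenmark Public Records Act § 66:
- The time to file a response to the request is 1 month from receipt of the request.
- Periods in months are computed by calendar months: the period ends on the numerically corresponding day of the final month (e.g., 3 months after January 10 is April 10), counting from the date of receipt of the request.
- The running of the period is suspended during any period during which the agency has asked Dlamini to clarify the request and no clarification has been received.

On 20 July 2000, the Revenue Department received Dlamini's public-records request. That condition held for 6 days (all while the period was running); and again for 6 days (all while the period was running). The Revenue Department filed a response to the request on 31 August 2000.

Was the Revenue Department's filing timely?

1 month after 20 July 2000 is August 20, 2000.
Tolling adds 6 days: August 20, 2000 + 6 days = August 26, 2000.
Tolling adds 6 days: August 26, 2000 + 6 days = September 1, 2000.
The deadline is September 1, 2000; the filing on August 31, 2000 is on or before that date.

Yes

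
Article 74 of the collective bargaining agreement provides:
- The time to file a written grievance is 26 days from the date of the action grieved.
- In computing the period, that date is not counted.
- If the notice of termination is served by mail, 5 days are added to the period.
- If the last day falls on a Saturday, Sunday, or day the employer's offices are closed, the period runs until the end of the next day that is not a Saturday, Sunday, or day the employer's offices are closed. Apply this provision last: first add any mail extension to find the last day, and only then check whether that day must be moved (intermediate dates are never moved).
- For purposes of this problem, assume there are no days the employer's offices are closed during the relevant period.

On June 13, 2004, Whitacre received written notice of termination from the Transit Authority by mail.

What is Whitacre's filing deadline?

July 14, 2004

26 days after June 13, 2004 is July 9, 2004.
Service was by mail, adding 5 days: July 9, 2004 + 5 days = July 14, 2004.
July 14, 2004 is a Wednesday and not a day the employer's offices are closed, so no extension applies.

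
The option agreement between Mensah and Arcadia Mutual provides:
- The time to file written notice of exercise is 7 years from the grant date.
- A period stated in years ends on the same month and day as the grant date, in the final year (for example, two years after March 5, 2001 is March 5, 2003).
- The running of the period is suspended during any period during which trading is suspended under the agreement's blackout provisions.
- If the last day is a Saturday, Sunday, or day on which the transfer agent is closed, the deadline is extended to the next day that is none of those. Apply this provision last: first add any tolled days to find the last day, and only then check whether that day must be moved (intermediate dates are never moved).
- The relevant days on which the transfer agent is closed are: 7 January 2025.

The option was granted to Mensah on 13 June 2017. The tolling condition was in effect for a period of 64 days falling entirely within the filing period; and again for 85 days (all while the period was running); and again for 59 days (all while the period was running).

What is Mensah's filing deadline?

7 years after 13 June 2017 is June 13, 2024.
Tolling adds 64 days: June 13, 2024 + 64 days = August 16, 2024.
Tolling adds 85 days: August 16, 2024 + 85 days = November 9, 2024.
Tolling adds 59 days: November 9, 2024 + 59 days = January 7, 2025.
January 7, 2025 is a listed holiday. The next qualifying day is January 8, 2025.

January 8, 2025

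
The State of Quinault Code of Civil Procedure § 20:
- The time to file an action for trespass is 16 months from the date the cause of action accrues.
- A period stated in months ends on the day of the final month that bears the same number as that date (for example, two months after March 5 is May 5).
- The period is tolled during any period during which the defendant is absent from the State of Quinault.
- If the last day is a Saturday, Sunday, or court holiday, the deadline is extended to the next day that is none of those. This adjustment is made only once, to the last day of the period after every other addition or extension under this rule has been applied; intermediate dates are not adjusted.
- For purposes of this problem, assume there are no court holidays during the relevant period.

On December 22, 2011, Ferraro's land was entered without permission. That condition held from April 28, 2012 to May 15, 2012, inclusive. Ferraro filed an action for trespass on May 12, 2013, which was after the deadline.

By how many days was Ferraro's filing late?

16 months after December 22, 2011 is April 22, 2013.
From April 28, 2012 through May 15, 2012 inclusive is 18 days; tolling adds 18 days: April 22, 2013 + 18 days = May 10, 2013.
May 10, 2013 is a Friday and not a court holiday, so no extension applies.
The deadline is May 10, 2013; from May 10, 2013 to May 12, 2013 is 2 days.

2 days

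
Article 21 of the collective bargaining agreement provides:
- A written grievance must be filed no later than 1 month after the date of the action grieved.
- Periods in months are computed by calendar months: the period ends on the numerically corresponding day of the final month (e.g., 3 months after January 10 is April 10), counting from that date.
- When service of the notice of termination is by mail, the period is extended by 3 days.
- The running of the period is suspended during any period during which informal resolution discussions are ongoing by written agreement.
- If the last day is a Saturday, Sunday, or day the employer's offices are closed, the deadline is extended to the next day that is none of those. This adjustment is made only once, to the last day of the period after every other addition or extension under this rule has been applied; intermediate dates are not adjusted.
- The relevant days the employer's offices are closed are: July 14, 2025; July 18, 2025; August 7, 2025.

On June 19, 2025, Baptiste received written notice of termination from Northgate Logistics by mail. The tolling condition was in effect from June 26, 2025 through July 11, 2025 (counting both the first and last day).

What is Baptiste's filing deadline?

1 month after June 19, 2025 is July 19, 2025.
Service was by mail, adding 3 days: July 19, 2025 + 3 days = July 22, 2025.
From June 26, 2025 through July 11, 2025 inclusive is 16 days; tolling adds 16 days: July 22, 2025 + 16 days = August 7, 2025.
August 7, 2025 is a listed holiday. The next qualifying day is August 8, 2025.

August 8, 2025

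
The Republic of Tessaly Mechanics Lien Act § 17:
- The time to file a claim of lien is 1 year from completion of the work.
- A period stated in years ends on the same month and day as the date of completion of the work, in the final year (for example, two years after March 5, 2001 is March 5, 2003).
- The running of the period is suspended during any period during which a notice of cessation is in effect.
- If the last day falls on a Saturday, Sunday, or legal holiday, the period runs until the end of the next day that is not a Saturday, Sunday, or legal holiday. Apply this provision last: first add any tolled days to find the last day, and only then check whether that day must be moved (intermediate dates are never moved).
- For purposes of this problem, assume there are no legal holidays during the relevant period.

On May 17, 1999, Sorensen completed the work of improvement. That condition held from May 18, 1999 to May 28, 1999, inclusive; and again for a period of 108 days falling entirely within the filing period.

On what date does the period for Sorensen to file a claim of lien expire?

1 year after May 17, 1999 is May 17, 2000.
From May 18, 1999 through May 28, 1999 inclusive is 11 days; tolling adds 11 days: May 17, 2000 + 11 days = May 28, 2000.
Tolling adds 108 days: May 28, 2000 + 108 days = September 13, 2000.
September 13, 2000 is a Wednesday and not a legal holiday, so no extension applies.

September 13, 2000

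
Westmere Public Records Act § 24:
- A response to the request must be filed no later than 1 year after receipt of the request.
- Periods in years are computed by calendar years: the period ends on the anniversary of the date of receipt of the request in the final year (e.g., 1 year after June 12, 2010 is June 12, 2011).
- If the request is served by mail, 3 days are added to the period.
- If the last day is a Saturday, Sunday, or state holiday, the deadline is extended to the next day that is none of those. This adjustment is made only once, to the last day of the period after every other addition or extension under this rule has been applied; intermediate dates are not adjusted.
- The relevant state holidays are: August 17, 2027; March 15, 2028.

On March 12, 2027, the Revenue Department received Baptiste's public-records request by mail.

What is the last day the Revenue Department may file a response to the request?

1 year after March 12, 2027 is March 12, 2028.
Service was by mail, adding 3 days: March 12, 2028 + 3 days = March 15, 2028.
March 15, 2028 is a listed holiday. The next qualifying day is March 16, 2028.

March 16, 2028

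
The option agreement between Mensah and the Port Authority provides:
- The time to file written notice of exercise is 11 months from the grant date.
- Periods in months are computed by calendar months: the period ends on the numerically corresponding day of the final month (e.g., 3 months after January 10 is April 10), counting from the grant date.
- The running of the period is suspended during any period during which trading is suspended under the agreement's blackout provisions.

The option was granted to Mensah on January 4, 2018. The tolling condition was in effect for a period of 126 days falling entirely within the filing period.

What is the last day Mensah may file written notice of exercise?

April 9, 2019

11 months after January 4, 2018 is December 4, 2018.
Tolling adds 126 days: December 4, 2018 + 126 days = April 9, 2019.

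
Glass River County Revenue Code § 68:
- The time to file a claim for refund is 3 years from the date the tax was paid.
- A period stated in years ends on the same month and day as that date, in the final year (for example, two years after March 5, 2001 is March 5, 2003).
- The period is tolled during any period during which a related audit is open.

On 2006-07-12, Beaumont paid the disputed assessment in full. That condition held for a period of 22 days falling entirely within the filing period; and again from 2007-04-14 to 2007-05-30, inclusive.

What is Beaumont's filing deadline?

3 years after 2006-07-12 is July 12, 2009.
Tolling adds 22 days: July 12, 2009 + 22 days = August 3, 2009.
From April 14, 2007 through May 30, 2007 inclusive is 47 days; tolling adds 47 days: August 3, 2009 + 47 days = September 19, 2009.

September 19, 2009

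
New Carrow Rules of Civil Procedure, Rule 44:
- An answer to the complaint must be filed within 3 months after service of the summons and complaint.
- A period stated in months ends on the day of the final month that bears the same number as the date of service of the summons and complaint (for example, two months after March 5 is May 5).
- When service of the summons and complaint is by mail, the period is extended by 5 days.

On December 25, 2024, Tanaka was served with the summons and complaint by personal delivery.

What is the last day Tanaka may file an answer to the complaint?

3 months after December 25, 2024 is March 25, 2025.
Service was not by mail, so no mail extension applies.

March 25, 2025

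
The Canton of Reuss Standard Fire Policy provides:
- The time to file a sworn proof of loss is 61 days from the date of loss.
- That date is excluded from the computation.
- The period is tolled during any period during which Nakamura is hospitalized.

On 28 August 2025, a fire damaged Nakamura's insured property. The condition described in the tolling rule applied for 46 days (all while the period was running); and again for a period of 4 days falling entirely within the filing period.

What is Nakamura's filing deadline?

December 17, 2025

61 days after 28 August 2025 is October 28, 2025.
Tolling adds 46 days: October 28, 2025 + 46 days = December 13, 2025.
Tolling adds 4 days: December 13, 2025 + 4 days = December 17, 2025.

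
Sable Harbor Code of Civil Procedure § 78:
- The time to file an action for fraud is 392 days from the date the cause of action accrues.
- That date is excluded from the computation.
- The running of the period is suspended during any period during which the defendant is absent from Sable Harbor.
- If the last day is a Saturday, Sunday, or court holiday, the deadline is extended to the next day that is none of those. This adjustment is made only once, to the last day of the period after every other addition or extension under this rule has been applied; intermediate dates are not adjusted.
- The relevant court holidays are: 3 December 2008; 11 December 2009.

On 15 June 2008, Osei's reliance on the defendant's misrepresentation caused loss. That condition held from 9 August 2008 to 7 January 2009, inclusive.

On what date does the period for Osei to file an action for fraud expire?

392 days after 15 June 2008 is July 12, 2009.
From August 9, 2008 through January 7, 2009 inclusive is 152 days; tolling adds 152 days: July 12, 2009 + 152 days = December 11, 2009.
December 11, 2009 is a listed holiday; December 12, 2009 is Saturday; December 13, 2009 is Sunday. The next qualifying day is December 14, 2009.

December 14, 2009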